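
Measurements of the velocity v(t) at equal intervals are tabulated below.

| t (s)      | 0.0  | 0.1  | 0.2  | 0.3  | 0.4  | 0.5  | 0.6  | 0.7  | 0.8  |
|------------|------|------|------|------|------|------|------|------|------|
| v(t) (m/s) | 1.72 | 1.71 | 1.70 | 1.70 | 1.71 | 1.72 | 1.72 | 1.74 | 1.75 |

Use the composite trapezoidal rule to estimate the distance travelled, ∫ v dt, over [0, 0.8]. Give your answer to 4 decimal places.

1.3735

h = 0.1, n = 8.
(h/2)·[y₀ + 2y₁ + 2y₂ + 2y₃ + 2y₄ + 2y₅ + 2y₆ + 2y₇ + y₈] = 0.05·(27.47) = 1.3735.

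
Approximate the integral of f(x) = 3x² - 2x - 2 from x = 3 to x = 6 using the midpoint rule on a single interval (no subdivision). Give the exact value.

149.25

M = (b−a)·f(4.5) = 3·(49.75) = 149.25.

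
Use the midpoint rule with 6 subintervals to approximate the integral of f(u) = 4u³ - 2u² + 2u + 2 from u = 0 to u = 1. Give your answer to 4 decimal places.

h = (1 − 0)/6 = 0.166667.
Midpoints m₁,…,m₆ = 0.083333, 0.25, 0.416667, 0.583333, 0.75, 0.916667.
f(m₁)=2.155093, f(m₂)=2.4375, f(m₃)=2.775463, f(m₄)=3.280093, f(m₅)=4.0625, f(m₆)=5.233796.
h·[f(m₁) + f(m₂) + f(m₃) + f(m₄) + f(m₅) + f(m₆)] = 0.166667·(19.944444) = 3.3241.

3.3241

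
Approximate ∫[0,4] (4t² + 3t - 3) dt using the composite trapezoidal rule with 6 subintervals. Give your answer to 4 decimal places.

98.5185

h = (4 − 0)/6 = 0.666667.
Nodes t₀,…,t₆ = 0, 0.666667, 1.333333, 2, 2.666667, 3.333333, 4.
f(t) = 4t² + 3t - 3: f₀=-3, f₁=0.777778, f₂=8.111111, f₃=19, f₄=33.444444, f₅=51.444444, f₆=73.
(h/2)·[f₀ + 2f₁ + 2f₂ + 2f₃ + 2f₄ + 2f₅ + f₆] = 0.333333·(295.555556) = 98.5185.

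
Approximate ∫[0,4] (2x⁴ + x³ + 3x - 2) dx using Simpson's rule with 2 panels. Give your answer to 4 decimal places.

506.6667

h = (4 − 0)/2 = 2.
Nodes x₀,…,x₂ = 0, 2, 4.
f(x) = 2x⁴ + x³ + 3x - 2: f₀=-2, f₁=44, f₂=586.
(h/3)·[f₀ + 4f₁ + f₂] = 0.666667·(760) = 506.6667.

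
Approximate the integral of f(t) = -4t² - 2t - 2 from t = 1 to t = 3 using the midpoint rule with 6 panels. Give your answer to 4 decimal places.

h = (3 − 1)/6 = 0.333333.
Midpoints m₁,…,m₆ = 1.166667, 1.5, 1.833333, 2.166667, 2.5, 2.833333.
f(m₁)=-9.777778, f(m₂)=-14, f(m₃)=-19.111111, f(m₄)=-25.111111, f(m₅)=-32, f(m₆)=-39.777778.
h·[f(m₁) + f(m₂) + f(m₃) + f(m₄) + f(m₅) + f(m₆)] = 0.333333·(-139.777778) = -46.5926.

-46.5926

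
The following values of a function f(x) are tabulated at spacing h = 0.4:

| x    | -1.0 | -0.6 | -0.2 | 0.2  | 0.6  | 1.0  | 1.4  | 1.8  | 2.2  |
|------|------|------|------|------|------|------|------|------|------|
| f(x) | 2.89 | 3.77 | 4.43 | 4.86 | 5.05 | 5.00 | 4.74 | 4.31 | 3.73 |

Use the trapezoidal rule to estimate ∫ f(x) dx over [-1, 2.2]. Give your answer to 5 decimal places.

14.18800

h = 0.4, n = 8.
(h/2)·[y₀ + 2y₁ + 2y₂ + 2y₃ + 2y₄ + 2y₅ + 2y₆ + 2y₇ + y₈] = 0.2·(70.94) = 14.18800.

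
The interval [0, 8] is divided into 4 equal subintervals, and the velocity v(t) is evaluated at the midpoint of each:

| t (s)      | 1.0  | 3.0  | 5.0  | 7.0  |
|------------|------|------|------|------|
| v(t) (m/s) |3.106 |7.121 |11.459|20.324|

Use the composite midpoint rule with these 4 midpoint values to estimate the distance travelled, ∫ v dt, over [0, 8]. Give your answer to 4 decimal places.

h = 2, n = 4.
h·[y(m₁) + y(m₂) + y(m₃) + y(m₄)] = 2·(42.010) = 84.0200.

84.0200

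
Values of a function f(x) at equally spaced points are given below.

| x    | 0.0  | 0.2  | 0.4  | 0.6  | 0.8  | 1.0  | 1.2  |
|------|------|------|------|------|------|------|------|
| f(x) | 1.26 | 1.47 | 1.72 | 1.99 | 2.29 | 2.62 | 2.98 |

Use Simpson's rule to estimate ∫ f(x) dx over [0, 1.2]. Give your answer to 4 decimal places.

h = 0.2, n = 6.
(h/3)·[y₀ + 4y₁ + 2y₂ + 4y₃ + 2y₄ + 4y₅ + y₆] = 0.066667·(36.58) = 2.4387.

2.4387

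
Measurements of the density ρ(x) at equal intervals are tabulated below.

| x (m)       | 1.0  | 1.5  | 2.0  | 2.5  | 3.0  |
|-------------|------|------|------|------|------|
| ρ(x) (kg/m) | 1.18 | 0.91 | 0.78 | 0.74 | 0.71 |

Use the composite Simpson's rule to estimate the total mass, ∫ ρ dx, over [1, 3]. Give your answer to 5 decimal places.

h = 0.5, n = 4.
(h/3)·[y₀ + 4y₁ + 2y₂ + 4y₃ + y₄] = 0.166667·(10.05) = 1.67500.

1.67500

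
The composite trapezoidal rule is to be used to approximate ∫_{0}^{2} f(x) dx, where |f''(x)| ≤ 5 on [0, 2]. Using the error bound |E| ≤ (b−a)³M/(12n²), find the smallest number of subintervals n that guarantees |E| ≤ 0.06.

Need 40/(12n²) ≤ 0.06.
n² ≥ 40/(12·0.06) = 55.5556 ⇒ n ≥ 7.4536, so the smallest n is 8.

8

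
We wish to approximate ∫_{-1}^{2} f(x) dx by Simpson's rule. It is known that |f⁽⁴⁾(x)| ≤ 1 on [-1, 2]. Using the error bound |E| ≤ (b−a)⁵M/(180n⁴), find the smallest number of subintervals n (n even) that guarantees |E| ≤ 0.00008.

12

Need 243/(180n⁴) ≤ 0.00008.
n⁴ ≥ 243/(180·0.00008) = 16875 ⇒ n ≥ 11.3975, so the smallest even n is 12. (n must be even for Simpson's rule.)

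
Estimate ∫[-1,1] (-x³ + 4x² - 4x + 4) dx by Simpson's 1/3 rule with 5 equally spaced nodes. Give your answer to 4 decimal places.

h = (1 − (-1))/4 = 0.5.
Nodes x₀,…,x₄ = -1, -0.5, 0, 0.5, 1.
f(x) = -x³ + 4x² - 4x + 4: f₀=13, f₁=7.125, f₂=4, f₃=2.875, f₄=3.
(h/3)·[f₀ + 4f₁ + 2f₂ + 4f₃ + f₄] = 0.166667·(64) = 10.6667.

10.6667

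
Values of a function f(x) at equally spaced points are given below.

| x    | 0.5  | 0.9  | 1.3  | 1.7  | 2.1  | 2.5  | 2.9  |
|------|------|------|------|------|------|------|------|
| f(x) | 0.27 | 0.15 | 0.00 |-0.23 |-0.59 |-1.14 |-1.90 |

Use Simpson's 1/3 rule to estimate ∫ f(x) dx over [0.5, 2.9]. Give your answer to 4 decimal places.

-1.0253

h = 0.4, n = 6.
(h/3)·[y₀ + 4y₁ + 2y₂ + 4y₃ + 2y₄ + 4y₅ + y₆] = 0.133333·(-7.69) = -1.0253.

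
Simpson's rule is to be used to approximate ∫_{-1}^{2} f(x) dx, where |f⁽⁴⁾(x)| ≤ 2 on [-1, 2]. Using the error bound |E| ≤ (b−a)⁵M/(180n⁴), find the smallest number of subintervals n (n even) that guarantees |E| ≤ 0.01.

6

Need 486/(180n⁴) ≤ 0.01.
n⁴ ≥ 486/(180·0.01) = 270 ⇒ n ≥ 4.0536, so the smallest even n is 6. (n must be even for Simpson's rule.)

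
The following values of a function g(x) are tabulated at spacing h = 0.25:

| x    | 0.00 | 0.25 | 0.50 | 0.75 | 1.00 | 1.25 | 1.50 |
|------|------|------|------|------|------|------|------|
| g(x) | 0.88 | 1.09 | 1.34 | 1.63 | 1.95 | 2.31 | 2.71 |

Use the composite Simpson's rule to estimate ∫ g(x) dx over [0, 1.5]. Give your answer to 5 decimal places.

2.52417

h = 0.25, n = 6.
(h/3)·[y₀ + 4y₁ + 2y₂ + 4y₃ + 2y₄ + 4y₅ + y₆] = 0.083333·(30.29) = 2.52417.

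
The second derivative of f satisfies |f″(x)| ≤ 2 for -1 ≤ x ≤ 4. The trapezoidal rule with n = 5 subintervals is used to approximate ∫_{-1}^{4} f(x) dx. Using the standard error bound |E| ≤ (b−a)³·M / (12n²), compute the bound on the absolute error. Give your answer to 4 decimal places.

|E| ≤ (5)³·2 / (12·5²) = 250/300 = 0.8333.

0.8333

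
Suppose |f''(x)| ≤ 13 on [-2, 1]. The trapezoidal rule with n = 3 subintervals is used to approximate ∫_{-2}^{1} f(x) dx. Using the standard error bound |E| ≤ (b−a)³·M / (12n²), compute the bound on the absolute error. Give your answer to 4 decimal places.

|E| ≤ (3)³·13 / (12·3²) = 351/108 = 3.2500.

3.2500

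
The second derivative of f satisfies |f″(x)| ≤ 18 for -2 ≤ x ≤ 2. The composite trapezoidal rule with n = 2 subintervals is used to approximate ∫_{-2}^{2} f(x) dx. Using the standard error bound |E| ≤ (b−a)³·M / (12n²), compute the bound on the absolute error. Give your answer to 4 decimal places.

24.0000

|E| ≤ (4)³·18 / (12·2²) = 1152/48 = 24.0000.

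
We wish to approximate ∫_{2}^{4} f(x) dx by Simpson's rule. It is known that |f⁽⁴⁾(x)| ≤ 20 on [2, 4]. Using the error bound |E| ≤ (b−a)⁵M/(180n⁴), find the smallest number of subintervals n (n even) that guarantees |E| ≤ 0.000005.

30

Need 640/(180n⁴) ≤ 0.000005.
n⁴ ≥ 640/(180·0.000005) = 711111 ⇒ n ≥ 29.0392, so the smallest even n is 30. (n must be even for Simpson's rule.)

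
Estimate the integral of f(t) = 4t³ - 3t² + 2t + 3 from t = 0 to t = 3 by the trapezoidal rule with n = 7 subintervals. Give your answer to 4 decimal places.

73.3776

h = (3 − 0)/7 = 0.428571.
Nodes t₀,…,t₇ = 0, 0.428571, 0.857143, 1.285714, 1.714286, 2.142857, 2.571429, 3.
f(t) = 4t³ - 3t² + 2t + 3: f₀=3, f₁=3.620991, f₂=5.029155, f₃=9.113703, f₄=17.763848, f₅=32.868805, f₆=56.317784, f₇=90.
(h/2)·[f₀ + 2f₁ + 2f₂ + 2f₃ + 2f₄ + 2f₅ + 2f₆ + f₇] = 0.214286·(342.428571) = 73.3776.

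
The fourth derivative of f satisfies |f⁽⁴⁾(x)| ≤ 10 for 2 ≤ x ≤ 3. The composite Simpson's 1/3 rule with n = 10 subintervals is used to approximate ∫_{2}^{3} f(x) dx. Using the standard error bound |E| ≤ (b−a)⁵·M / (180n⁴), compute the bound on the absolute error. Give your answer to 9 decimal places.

0.000005556

|E| ≤ (1)⁵·10 / (180·10⁴) = 10/1800000 = 0.000005556.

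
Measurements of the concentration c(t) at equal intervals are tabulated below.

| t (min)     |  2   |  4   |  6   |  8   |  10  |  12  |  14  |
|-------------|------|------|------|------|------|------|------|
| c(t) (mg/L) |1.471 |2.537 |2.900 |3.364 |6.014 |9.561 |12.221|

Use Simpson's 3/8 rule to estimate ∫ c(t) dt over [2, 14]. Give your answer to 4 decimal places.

62.5920

h = 2, n = 6.
(3h/8)·[y₀ + 3y₁ + 3y₂ + 2y₃ + 3y₄ + 3y₅ + y₆] = 0.75·(83.456) = 62.5920.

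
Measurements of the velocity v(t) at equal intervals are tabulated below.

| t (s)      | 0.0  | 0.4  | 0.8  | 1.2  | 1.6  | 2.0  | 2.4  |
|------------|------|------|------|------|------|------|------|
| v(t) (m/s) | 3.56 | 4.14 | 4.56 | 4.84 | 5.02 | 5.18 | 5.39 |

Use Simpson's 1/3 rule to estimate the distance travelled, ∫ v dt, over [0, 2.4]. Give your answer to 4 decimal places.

11.3000

h = 0.4, n = 6.
(h/3)·[y₀ + 4y₁ + 2y₂ + 4y₃ + 2y₄ + 4y₅ + y₆] = 0.133333·(84.75) = 11.3000.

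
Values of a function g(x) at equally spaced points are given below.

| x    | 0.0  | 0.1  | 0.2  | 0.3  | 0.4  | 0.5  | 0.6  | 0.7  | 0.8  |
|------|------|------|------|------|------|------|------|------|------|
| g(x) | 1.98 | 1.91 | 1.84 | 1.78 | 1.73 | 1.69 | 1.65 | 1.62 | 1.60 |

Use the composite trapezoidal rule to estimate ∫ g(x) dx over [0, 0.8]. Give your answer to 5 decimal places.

h = 0.1, n = 8.
(h/2)·[y₀ + 2y₁ + 2y₂ + 2y₃ + 2y₄ + 2y₅ + 2y₆ + 2y₇ + y₈] = 0.05·(28.02) = 1.40100.

1.40100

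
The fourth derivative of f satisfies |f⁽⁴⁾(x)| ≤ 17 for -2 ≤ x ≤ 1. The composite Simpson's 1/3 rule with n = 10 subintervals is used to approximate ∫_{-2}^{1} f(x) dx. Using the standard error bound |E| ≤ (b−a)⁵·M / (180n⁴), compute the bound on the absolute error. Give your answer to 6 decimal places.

0.002295

|E| ≤ (3)⁵·17 / (180·10⁴) = 4131/1800000 = 0.002295.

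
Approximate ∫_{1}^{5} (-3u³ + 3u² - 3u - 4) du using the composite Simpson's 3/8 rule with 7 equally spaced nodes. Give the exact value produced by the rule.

-396

h = (5 − 1)/6 = 0.666667.
Nodes u₀,…,u₆ = 1, 1.666667, 2.333333, 3, 3.666667, 4.333333, 5.
f(u) = -3u³ + 3u² - 3u - 4: f₀=-7, f₁=-14.555556, f₂=-32.777778, f₃=-67, f₄=-122.555556, f₅=-204.777778, f₆=-319.
(3h/8)·[f₀ + 3f₁ + 3f₂ + 2f₃ + 3f₄ + 3f₅ + f₆] = 0.25·(-1584) = -396.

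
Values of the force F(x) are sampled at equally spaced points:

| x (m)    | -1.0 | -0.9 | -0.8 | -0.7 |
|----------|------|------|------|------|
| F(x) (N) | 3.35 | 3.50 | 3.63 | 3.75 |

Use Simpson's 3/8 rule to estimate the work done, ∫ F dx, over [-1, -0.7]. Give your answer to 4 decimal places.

h = 0.1, n = 3.
(3h/8)·[y₀ + 3y₁ + 3y₂ + y₃] = 0.0375·(28.49) = 1.0684.

1.0684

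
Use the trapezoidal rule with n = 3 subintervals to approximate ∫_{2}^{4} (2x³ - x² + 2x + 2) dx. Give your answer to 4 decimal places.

h = (4 − 2)/3 = 0.666667.
Nodes x₀,…,x₃ = 2, 2.666667, 3.333333, 4.
f(x) = 2x³ - x² + 2x + 2: f₀=18, f₁=38.148148, f₂=71.629630, f₃=122.
(h/2)·[f₀ + 2f₁ + 2f₂ + f₃] = 0.333333·(359.555556) = 119.8519.

119.8519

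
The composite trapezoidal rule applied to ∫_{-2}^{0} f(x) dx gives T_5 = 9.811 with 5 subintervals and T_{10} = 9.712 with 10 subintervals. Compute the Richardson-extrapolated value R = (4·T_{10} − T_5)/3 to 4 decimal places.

R = (4·T_{10} − T_5) / 3 = (4·9.712 − 9.811)/3 = (29.037)/3 = 9.6790.

9.6790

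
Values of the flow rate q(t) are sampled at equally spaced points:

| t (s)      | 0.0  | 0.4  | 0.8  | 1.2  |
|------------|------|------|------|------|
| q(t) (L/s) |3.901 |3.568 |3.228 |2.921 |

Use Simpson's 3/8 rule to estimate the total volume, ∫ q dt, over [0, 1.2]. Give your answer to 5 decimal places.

4.08150

h = 0.4, n = 3.
(3h/8)·[y₀ + 3y₁ + 3y₂ + y₃] = 0.15·(27.210) = 4.08150.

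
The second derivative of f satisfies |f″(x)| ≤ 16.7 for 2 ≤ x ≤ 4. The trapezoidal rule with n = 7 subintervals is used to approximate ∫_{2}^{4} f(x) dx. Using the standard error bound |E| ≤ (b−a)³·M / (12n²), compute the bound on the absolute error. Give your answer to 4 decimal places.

|E| ≤ (2)³·16.7 / (12·7²) = 133.6/588 = 0.2272.

0.2272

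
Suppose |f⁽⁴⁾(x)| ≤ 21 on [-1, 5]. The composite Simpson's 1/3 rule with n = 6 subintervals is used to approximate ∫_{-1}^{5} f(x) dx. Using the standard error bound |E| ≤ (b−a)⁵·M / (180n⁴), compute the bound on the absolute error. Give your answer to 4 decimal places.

0.7000

|E| ≤ (6)⁵·21 / (180·6⁴) = 163296/233280 = 0.7000.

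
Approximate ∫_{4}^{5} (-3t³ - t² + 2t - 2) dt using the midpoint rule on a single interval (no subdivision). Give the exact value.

-286.625

M = (b−a)·f(4.5) = 1·(-286.625) = -286.625.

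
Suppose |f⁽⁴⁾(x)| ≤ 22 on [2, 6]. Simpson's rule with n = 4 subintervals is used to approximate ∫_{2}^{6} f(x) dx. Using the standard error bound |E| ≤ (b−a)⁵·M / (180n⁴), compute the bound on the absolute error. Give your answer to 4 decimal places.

|E| ≤ (4)⁵·22 / (180·4⁴) = 22528/46080 = 0.4889.

0.4889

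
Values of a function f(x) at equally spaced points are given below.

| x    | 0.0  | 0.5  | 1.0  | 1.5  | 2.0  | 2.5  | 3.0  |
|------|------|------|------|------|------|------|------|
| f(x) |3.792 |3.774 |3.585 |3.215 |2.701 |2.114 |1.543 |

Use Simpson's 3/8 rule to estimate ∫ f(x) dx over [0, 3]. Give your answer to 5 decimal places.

9.05381

h = 0.5, n = 6.
(3h/8)·[y₀ + 3y₁ + 3y₂ + 2y₃ + 3y₄ + 3y₅ + y₆] = 0.1875·(48.287) = 9.05381.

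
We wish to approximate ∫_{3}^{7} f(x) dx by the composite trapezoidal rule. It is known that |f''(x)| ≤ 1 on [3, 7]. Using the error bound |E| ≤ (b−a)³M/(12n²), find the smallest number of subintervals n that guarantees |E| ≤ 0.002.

52

Need 64/(12n²) ≤ 0.002.
n² ≥ 64/(12·0.002) = 2666.67 ⇒ n ≥ 51.6398, so the smallest n is 52.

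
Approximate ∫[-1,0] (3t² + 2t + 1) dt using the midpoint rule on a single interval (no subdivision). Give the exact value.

0.75

M = (b−a)·f(-0.5) = 1·(0.75) = 0.75.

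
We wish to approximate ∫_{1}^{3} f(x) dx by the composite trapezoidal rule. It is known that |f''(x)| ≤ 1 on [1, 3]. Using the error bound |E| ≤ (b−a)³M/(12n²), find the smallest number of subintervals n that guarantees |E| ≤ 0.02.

Need 8/(12n²) ≤ 0.02.
n² ≥ 8/(12·0.02) = 33.3333 ⇒ n ≥ 5.7735, so the smallest n is 6.

6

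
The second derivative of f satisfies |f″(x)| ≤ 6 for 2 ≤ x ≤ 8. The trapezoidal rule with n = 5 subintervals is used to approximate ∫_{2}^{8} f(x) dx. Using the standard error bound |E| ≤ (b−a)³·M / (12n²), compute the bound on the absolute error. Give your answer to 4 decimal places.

|E| ≤ (6)³·6 / (12·5²) = 1296/300 = 4.3200.

4.3200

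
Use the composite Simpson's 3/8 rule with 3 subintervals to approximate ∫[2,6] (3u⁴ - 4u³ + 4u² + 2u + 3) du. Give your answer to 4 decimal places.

3699.1111

h = (6 − 2)/3 = 1.333333.
Nodes u₀,…,u₃ = 2, 3.333333, 4.666667, 6.
f(u) = 3u⁴ - 4u³ + 4u² + 2u + 3: f₀=39, f₁=276.333333, f₂=1115.740741, f₃=3183.
(3h/8)·[f₀ + 3f₁ + 3f₂ + f₃] = 0.5·(7398.222222) = 3699.1111.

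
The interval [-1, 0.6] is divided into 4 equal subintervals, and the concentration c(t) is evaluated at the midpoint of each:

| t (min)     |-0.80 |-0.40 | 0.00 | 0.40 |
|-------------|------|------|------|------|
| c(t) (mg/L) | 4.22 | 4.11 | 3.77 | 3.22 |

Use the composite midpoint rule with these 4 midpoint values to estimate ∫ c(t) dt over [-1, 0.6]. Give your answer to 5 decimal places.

6.12800

h = 0.4, n = 4.
h·[y(m₁) + y(m₂) + y(m₃) + y(m₄)] = 0.4·(15.32) = 6.12800.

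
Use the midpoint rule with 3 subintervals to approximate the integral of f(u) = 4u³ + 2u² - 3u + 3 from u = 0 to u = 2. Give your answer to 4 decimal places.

20.2963

h = (2 − 0)/3 = 0.666667.
Midpoints m₁,…,m₃ = 0.333333, 1, 1.666667.
f(m₁)=2.370370, f(m₂)=6, f(m₃)=22.074074.
h·[f(m₁) + f(m₂) + f(m₃)] = 0.666667·(30.444444) = 20.2963.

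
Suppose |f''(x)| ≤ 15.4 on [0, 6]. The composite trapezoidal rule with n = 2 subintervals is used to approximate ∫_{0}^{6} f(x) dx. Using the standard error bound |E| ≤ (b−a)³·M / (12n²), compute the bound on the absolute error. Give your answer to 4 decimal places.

|E| ≤ (6)³·15.4 / (12·2²) = 3326.4/48 = 69.3000.

69.3000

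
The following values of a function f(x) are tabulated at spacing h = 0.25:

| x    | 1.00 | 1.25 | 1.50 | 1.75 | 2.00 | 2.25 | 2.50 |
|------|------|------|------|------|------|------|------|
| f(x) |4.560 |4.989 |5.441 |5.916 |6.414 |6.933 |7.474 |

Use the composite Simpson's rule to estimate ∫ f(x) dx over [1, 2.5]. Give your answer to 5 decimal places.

h = 0.25, n = 6.
(h/3)·[y₀ + 4y₁ + 2y₂ + 4y₃ + 2y₄ + 4y₅ + y₆] = 0.083333·(107.096) = 8.92467.

8.92467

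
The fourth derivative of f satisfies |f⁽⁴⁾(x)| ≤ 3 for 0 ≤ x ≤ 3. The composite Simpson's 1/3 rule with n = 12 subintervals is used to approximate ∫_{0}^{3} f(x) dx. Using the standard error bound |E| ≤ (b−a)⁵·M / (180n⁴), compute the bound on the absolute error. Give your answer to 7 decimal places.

0.0001953

|E| ≤ (3)⁵·3 / (180·12⁴) = 729/3732480 = 0.0001953.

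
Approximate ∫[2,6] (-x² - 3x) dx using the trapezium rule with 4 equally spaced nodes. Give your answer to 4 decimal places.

-118.5185

h = (6 − 2)/3 = 1.333333.
Nodes x₀,…,x₃ = 2, 3.333333, 4.666667, 6.
f(x) = -x² - 3x: f₀=-10, f₁=-21.111111, f₂=-35.777778, f₃=-54.
(h/2)·[f₀ + 2f₁ + 2f₂ + f₃] = 0.666667·(-177.777778) = -118.5185.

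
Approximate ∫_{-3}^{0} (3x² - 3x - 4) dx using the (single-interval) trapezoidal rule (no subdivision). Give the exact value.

42

T = (b−a)/2 · [f(-3) + f(0)] = 1.5·[32 + (-4)] = 42.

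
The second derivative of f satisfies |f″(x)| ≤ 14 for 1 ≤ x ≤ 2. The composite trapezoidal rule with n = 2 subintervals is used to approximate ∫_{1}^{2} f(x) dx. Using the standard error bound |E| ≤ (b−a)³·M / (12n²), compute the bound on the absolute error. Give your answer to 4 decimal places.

0.2917

|E| ≤ (1)³·14 / (12·2²) = 14/48 = 0.2917.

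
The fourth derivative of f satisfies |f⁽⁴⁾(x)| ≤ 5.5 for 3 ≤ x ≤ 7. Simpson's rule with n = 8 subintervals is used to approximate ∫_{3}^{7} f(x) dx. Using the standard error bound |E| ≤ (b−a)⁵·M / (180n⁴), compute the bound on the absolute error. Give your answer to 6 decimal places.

|E| ≤ (4)⁵·5.5 / (180·8⁴) = 5632/737280 = 0.007639.

0.007639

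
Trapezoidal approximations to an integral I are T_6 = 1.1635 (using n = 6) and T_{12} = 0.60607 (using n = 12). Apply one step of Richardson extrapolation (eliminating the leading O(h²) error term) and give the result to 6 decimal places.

0.420260

R = (4·T_{12} − T_6) / 3 = (4·0.60607 − 1.1635)/3 = (1.26078)/3 = 0.420260.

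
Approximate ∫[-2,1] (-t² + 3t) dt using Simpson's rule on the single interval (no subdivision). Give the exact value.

S = (b−a)/6 · [f(-2) + 4f(-0.5) + f(1)] = 0.5·[(-10) + 4·(-1.75) + 2] = -7.5.

-7.5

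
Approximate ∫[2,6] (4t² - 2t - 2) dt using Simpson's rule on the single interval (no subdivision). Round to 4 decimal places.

237.3333

S = (b−a)/6 · [f(2) + 4f(4) + f(6)] = 0.666667·[10 + 4·54 + 130] = 237.3333.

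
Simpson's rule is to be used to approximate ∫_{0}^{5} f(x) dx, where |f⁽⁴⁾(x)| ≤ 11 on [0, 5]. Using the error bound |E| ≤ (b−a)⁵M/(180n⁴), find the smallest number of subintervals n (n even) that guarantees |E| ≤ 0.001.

22

Need 34375/(180n⁴) ≤ 0.001.
n⁴ ≥ 34375/(180·0.001) = 190972 ⇒ n ≥ 20.9046, so the smallest even n is 22. (n must be even for Simpson's rule.)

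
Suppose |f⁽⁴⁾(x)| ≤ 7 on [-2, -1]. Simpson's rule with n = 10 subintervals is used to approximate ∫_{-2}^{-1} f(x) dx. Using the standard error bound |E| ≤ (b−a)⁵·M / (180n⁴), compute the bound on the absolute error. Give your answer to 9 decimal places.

0.000003889

|E| ≤ (1)⁵·7 / (180·10⁴) = 7/1800000 = 0.000003889.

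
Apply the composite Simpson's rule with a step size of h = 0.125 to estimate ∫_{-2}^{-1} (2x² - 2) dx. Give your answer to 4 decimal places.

h = (-1 − (-2))/8 = 0.125.
Nodes x₀,…,x₈ = -2, -1.875, -1.75, -1.625, -1.5, -1.375, -1.25, -1.125, -1.
f(x) = 2x² - 2: f₀=6, f₁=5.03125, f₂=4.125, f₃=3.28125, f₄=2.5, f₅=1.78125, f₆=1.125, f₇=0.53125, f₈=0.
(h/3)·[f₀ + 4f₁ + 2f₂ + 4f₃ + 2f₄ + 4f₅ + 2f₆ + 4f₇ + f₈] = 0.041667·(64) = 2.6667.

2.6667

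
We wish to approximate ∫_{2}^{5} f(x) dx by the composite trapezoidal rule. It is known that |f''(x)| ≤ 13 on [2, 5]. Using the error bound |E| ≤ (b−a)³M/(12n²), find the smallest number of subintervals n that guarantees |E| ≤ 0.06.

Need 351/(12n²) ≤ 0.06.
n² ≥ 351/(12·0.06) = 487.5 ⇒ n ≥ 22.0794, so the smallest n is 23.

23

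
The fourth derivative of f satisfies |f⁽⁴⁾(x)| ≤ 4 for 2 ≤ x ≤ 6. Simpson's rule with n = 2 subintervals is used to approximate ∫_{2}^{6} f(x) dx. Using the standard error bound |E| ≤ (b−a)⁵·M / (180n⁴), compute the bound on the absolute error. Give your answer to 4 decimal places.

1.4222

|E| ≤ (4)⁵·4 / (180·2⁴) = 4096/2880 = 1.4222.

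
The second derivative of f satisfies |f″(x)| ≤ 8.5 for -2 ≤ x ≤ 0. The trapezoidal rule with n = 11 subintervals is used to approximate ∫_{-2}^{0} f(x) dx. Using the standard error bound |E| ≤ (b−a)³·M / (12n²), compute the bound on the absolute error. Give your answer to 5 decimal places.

0.04683

|E| ≤ (2)³·8.5 / (12·11²) = 68/1452 = 0.04683.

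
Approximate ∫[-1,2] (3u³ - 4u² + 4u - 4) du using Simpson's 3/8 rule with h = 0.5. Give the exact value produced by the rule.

-6.75

h = (2 − (-1))/6 = 0.5.
Nodes u₀,…,u₆ = -1, -0.5, 0, 0.5, 1, 1.5, 2.
f(u) = 3u³ - 4u² + 4u - 4: f₀=-15, f₁=-7.375, f₂=-4, f₃=-2.625, f₄=-1, f₅=3.125, f₆=12.
(3h/8)·[f₀ + 3f₁ + 3f₂ + 2f₃ + 3f₄ + 3f₅ + f₆] = 0.1875·(-36) = -6.75.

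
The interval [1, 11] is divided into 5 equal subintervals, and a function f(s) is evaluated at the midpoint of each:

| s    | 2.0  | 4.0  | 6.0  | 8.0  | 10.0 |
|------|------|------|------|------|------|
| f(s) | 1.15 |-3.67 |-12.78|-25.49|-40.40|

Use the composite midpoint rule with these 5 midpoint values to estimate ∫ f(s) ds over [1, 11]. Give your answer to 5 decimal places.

-162.38000

h = 2, n = 5.
h·[y(m₁) + y(m₂) + y(m₃) + y(m₄) + y(m₅)] = 2·(-81.19) = -162.38000.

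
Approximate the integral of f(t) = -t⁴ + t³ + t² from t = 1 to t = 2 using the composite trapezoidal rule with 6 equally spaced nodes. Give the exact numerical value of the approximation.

h = (2 − 1)/5 = 0.2.
Nodes t₀,…,t₅ = 1, 1.2, 1.4, 1.6, 1.8, 2.
f(t) = -t⁴ + t³ + t²: f₀=1, f₁=1.0944, f₂=0.8624, f₃=0.1024, f₄=-1.4256, f₅=-4.
(h/2)·[f₀ + 2f₁ + 2f₂ + 2f₃ + 2f₄ + f₅] = 0.1·(-1.7328) = -0.17328.

-0.17328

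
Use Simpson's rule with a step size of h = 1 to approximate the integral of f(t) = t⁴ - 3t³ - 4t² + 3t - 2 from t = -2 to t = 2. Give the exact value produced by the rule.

-16

h = (2 − (-2))/4 = 1.
Nodes t₀,…,t₄ = -2, -1, 0, 1, 2.
f(t) = t⁴ - 3t³ - 4t² + 3t - 2: f₀=16, f₁=-5, f₂=-2, f₃=-5, f₄=-20.
(h/3)·[f₀ + 4f₁ + 2f₂ + 4f₃ + f₄] = 0.333333·(-48) = -16.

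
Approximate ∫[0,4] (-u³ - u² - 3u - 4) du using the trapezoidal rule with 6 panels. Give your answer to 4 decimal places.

-127.4074

h = (4 − 0)/6 = 0.666667.
Nodes u₀,…,u₆ = 0, 0.666667, 1.333333, 2, 2.666667, 3.333333, 4.
f(u) = -u³ - u² - 3u - 4: f₀=-4, f₁=-6.740741, f₂=-12.148148, f₃=-22, f₄=-38.074074, f₅=-62.148148, f₆=-96.
(h/2)·[f₀ + 2f₁ + 2f₂ + 2f₃ + 2f₄ + 2f₅ + f₆] = 0.333333·(-382.222222) = -127.4074.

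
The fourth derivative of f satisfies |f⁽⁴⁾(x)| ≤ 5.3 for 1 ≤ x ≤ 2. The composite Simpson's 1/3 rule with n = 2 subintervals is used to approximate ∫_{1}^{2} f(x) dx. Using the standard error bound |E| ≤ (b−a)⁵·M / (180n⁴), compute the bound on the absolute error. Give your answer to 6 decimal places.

0.001840

|E| ≤ (1)⁵·5.3 / (180·2⁴) = 5.3/2880 = 0.001840.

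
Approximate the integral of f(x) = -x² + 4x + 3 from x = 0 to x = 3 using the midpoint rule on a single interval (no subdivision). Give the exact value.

M = (b−a)·f(1.5) = 3·(6.75) = 20.25.

20.25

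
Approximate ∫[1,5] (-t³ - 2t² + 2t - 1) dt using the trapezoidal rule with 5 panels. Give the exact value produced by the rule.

h = (5 − 1)/5 = 0.8.
Nodes t₀,…,t₅ = 1, 1.8, 2.6, 3.4, 4.2, 5.
f(t) = -t³ - 2t² + 2t - 1: f₀=-2, f₁=-9.712, f₂=-26.896, f₃=-56.624, f₄=-101.968, f₅=-166.
(h/2)·[f₀ + 2f₁ + 2f₂ + 2f₃ + 2f₄ + f₅] = 0.4·(-558.4) = -223.36.

-223.36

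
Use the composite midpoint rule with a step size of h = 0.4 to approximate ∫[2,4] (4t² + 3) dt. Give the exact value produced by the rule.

h = (4 − 2)/5 = 0.4.
Midpoints m₁,…,m₅ = 2.2, 2.6, 3, 3.4, 3.8.
f(m₁)=22.36, f(m₂)=30.04, f(m₃)=39, f(m₄)=49.24, f(m₅)=60.76.
h·[f(m₁) + f(m₂) + f(m₃) + f(m₄) + f(m₅)] = 0.4·(201.4) = 80.56.

80.56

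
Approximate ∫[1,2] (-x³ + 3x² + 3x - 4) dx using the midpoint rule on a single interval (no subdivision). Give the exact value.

3.875

M = (b−a)·f(1.5) = 1·(3.875) = 3.875.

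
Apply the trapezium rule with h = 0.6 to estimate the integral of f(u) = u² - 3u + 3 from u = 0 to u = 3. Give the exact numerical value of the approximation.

h = (3 − 0)/5 = 0.6.
Nodes u₀,…,u₅ = 0, 0.6, 1.2, 1.8, 2.4, 3.
f(u) = u² - 3u + 3: f₀=3, f₁=1.56, f₂=0.84, f₃=0.84, f₄=1.56, f₅=3.
(h/2)·[f₀ + 2f₁ + 2f₂ + 2f₃ + 2f₄ + f₅] = 0.3·(15.6) = 4.68.

4.68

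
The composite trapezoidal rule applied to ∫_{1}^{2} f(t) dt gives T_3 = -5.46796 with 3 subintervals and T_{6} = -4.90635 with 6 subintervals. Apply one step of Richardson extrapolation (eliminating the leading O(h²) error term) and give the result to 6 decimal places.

-4.719147

R = (4·T_{6} − T_3) / 3 = (4·(-4.90635) − (-5.46796))/3 = (-14.15744)/3 = -4.719147.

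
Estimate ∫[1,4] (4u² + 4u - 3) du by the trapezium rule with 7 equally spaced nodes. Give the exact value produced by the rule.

105.5

h = (4 − 1)/6 = 0.5.
Nodes u₀,…,u₆ = 1, 1.5, 2, 2.5, 3, 3.5, 4.
f(u) = 4u² + 4u - 3: f₀=5, f₁=12, f₂=21, f₃=32, f₄=45, f₅=60, f₆=77.
(h/2)·[f₀ + 2f₁ + 2f₂ + 2f₃ + 2f₄ + 2f₅ + f₆] = 0.25·(422) = 105.5.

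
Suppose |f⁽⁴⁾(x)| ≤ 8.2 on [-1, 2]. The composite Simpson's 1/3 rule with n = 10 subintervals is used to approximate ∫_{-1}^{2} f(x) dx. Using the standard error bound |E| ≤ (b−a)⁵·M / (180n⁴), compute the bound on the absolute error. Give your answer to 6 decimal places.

0.001107

|E| ≤ (3)⁵·8.2 / (180·10⁴) = 1992.6/1800000 = 0.001107.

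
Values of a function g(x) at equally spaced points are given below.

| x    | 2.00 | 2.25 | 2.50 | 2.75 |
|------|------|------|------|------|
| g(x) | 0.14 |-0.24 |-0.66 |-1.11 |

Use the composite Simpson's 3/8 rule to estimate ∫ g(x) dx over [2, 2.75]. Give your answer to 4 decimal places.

-0.3441

h = 0.25, n = 3.
(3h/8)·[y₀ + 3y₁ + 3y₂ + y₃] = 0.09375·(-3.67) = -0.3441.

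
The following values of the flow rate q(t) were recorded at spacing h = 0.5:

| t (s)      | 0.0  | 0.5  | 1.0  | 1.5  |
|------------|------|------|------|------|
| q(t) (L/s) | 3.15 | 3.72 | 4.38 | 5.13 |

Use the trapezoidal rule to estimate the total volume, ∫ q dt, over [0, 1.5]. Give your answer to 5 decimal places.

6.12000

h = 0.5, n = 3.
(h/2)·[y₀ + 2y₁ + 2y₂ + y₃] = 0.25·(24.48) = 6.12000.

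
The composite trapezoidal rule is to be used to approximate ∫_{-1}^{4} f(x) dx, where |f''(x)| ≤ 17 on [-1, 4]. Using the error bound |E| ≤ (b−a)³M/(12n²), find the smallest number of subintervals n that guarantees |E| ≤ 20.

3

Need 2125/(12n²) ≤ 20.
n² ≥ 2125/(12·20) = 8.85417 ⇒ n ≥ 2.9756, so the smallest n is 3.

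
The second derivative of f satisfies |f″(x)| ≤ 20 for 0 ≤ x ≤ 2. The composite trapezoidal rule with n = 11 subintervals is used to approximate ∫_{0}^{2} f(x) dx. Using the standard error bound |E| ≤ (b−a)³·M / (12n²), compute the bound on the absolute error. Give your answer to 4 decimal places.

0.1102

|E| ≤ (2)³·20 / (12·11²) = 160/1452 = 0.1102.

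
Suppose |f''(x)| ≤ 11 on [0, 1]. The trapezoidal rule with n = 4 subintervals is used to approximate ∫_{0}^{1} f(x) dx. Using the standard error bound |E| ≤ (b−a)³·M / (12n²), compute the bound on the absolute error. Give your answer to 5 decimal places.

0.05729

|E| ≤ (1)³·11 / (12·4²) = 11/192 = 0.05729.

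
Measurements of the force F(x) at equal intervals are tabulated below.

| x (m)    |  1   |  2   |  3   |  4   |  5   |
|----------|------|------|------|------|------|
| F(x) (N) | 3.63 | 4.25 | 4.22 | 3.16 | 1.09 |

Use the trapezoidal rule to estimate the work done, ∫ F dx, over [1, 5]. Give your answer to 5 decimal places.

13.99000

h = 1, n = 4.
(h/2)·[y₀ + 2y₁ + 2y₂ + 2y₃ + y₄] = 0.5·(27.98) = 13.99000.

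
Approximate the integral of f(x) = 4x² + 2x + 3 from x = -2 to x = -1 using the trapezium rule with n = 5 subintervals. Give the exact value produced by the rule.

h = (-1 − (-2))/5 = 0.2.
Nodes x₀,…,x₅ = -2, -1.8, -1.6, -1.4, -1.2, -1.
f(x) = 4x² + 2x + 3: f₀=15, f₁=12.36, f₂=10.04, f₃=8.04, f₄=6.36, f₅=5.
(h/2)·[f₀ + 2f₁ + 2f₂ + 2f₃ + 2f₄ + f₅] = 0.1·(93.6) = 9.36.

9.36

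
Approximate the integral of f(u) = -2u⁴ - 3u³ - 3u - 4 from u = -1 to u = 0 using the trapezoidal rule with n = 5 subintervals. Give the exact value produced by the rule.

-2.14656

h = (0 − (-1))/5 = 0.2.
Nodes u₀,…,u₅ = -1, -0.8, -0.6, -0.4, -0.2, 0.
f(u) = -2u⁴ - 3u³ - 3u - 4: f₀=0, f₁=-0.8832, f₂=-1.8112, f₃=-2.6592, f₄=-3.3792, f₅=-4.
(h/2)·[f₀ + 2f₁ + 2f₂ + 2f₃ + 2f₄ + f₅] = 0.1·(-21.4656) = -2.14656.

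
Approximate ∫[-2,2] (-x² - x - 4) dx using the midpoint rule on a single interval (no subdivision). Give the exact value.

-16

M = (b−a)·f(0) = 4·(-4) = -16.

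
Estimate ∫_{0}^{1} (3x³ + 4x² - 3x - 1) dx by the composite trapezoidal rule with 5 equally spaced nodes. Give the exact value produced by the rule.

h = (1 − 0)/4 = 0.25.
Nodes x₀,…,x₄ = 0, 0.25, 0.5, 0.75, 1.
f(x) = 3x³ + 4x² - 3x - 1: f₀=-1, f₁=-1.453125, f₂=-1.125, f₃=0.265625, f₄=3.
(h/2)·[f₀ + 2f₁ + 2f₂ + 2f₃ + f₄] = 0.125·(-2.625) = -0.328125.

-0.328125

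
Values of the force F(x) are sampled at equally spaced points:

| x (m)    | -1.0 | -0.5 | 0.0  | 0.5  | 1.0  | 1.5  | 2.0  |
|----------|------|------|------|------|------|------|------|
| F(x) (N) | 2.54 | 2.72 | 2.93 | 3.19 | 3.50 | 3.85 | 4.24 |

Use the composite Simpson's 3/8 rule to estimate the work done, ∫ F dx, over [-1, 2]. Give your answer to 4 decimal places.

h = 0.5, n = 6.
(3h/8)·[y₀ + 3y₁ + 3y₂ + 2y₃ + 3y₄ + 3y₅ + y₆] = 0.1875·(52.16) = 9.7800.

9.7800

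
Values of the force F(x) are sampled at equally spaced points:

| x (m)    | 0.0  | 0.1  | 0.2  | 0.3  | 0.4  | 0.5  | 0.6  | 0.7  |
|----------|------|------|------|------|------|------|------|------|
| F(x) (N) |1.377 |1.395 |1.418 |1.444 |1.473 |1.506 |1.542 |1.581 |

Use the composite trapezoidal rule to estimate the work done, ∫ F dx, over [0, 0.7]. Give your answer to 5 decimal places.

1.02570

h = 0.1, n = 7.
(h/2)·[y₀ + 2y₁ + 2y₂ + 2y₃ + 2y₄ + 2y₅ + 2y₆ + y₇] = 0.05·(20.514) = 1.02570.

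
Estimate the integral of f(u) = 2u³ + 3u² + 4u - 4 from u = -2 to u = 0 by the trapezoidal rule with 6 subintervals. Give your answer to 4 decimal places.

-16.1111

h = (0 − (-2))/6 = 0.333333.
Nodes u₀,…,u₆ = -2, -1.666667, -1.333333, -1, -0.666667, -0.333333, 0.
f(u) = 2u³ + 3u² + 4u - 4: f₀=-16, f₁=-11.592593, f₂=-8.740741, f₃=-7, f₄=-5.925926, f₅=-5.074074, f₆=-4.
(h/2)·[f₀ + 2f₁ + 2f₂ + 2f₃ + 2f₄ + 2f₅ + f₆] = 0.166667·(-96.666667) = -16.1111.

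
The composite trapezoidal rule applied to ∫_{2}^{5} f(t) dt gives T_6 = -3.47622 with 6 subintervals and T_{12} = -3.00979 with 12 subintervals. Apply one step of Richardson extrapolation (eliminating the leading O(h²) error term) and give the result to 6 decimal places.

-2.854313

R = (4·T_{12} − T_6) / 3 = (4·(-3.00979) − (-3.47622))/3 = (-8.56294)/3 = -2.854313.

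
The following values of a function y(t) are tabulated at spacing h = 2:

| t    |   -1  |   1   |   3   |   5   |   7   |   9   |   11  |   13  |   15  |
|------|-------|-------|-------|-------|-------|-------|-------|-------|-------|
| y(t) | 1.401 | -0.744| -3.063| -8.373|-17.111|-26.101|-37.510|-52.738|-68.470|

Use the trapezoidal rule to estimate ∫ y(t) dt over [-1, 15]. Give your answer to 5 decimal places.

h = 2, n = 8.
(h/2)·[y₀ + 2y₁ + 2y₂ + 2y₃ + 2y₄ + 2y₅ + 2y₆ + 2y₇ + y₈] = 1·(-358.349) = -358.34900.

-358.34900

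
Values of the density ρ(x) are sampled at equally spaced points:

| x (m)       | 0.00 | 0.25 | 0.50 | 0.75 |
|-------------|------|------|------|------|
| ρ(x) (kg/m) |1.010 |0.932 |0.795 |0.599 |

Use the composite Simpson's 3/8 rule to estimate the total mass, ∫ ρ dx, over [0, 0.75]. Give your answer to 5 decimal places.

h = 0.25, n = 3.
(3h/8)·[y₀ + 3y₁ + 3y₂ + y₃] = 0.09375·(6.790) = 0.63656.

0.63656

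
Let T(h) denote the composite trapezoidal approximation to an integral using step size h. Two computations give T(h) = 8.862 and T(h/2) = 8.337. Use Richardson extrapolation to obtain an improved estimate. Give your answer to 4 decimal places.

8.1620

R = (4·T(h/2) − T(h)) / 3 = (4·8.337 − 8.862)/3 = (24.486)/3 = 8.1620.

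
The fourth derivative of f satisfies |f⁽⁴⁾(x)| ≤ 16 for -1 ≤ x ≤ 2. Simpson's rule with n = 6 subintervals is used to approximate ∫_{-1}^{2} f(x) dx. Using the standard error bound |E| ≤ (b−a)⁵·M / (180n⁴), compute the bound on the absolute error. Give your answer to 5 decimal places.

0.01667

|E| ≤ (3)⁵·16 / (180·6⁴) = 3888/233280 = 0.01667.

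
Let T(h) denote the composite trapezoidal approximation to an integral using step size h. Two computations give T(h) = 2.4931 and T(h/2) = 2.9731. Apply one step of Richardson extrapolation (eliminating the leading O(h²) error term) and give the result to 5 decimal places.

3.13310

R = (4·T(h/2) − T(h)) / 3 = (4·2.9731 − 2.4931)/3 = (9.3993)/3 = 3.13310.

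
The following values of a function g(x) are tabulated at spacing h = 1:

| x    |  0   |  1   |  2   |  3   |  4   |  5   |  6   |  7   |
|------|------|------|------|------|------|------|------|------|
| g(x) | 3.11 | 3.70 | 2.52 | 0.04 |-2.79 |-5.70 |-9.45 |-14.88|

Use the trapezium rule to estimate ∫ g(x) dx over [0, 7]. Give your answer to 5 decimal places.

h = 1, n = 7.
(h/2)·[y₀ + 2y₁ + 2y₂ + 2y₃ + 2y₄ + 2y₅ + 2y₆ + y₇] = 0.5·(-35.13) = -17.56500.

-17.56500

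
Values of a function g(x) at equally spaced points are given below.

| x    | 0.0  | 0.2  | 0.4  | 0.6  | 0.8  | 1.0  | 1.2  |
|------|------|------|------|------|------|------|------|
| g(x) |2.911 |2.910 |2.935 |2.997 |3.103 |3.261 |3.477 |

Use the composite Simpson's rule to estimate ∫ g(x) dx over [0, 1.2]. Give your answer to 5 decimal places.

h = 0.2, n = 6.
(h/3)·[y₀ + 4y₁ + 2y₂ + 4y₃ + 2y₄ + 4y₅ + y₆] = 0.066667·(55.136) = 3.67573.

3.67573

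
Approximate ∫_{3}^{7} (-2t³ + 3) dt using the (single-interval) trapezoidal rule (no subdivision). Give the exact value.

T = (b−a)/2 · [f(3) + f(7)] = 2·[(-51) + (-683)] = -1468.

-1468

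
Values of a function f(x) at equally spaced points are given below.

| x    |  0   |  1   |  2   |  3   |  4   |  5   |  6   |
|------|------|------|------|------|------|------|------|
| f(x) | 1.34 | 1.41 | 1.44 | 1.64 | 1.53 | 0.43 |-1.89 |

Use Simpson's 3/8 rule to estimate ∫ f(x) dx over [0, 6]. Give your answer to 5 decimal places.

6.43500

h = 1, n = 6.
(3h/8)·[y₀ + 3y₁ + 3y₂ + 2y₃ + 3y₄ + 3y₅ + y₆] = 0.375·(17.16) = 6.43500.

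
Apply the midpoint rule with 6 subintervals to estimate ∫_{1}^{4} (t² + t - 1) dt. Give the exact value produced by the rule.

h = (4 − 1)/6 = 0.5.
Midpoints m₁,…,m₆ = 1.25, 1.75, 2.25, 2.75, 3.25, 3.75.
f(m₁)=1.8125, f(m₂)=3.8125, f(m₃)=6.3125, f(m₄)=9.3125, f(m₅)=12.8125, f(m₆)=16.8125.
h·[f(m₁) + f(m₂) + f(m₃) + f(m₄) + f(m₅) + f(m₆)] = 0.5·(50.875) = 25.4375.

25.4375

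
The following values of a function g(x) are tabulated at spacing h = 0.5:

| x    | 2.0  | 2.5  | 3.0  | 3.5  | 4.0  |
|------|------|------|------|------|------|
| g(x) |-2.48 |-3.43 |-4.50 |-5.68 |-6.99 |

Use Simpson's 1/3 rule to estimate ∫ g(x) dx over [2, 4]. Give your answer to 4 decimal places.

h = 0.5, n = 4.
(h/3)·[y₀ + 4y₁ + 2y₂ + 4y₃ + y₄] = 0.166667·(-54.91) = -9.1517.

-9.1517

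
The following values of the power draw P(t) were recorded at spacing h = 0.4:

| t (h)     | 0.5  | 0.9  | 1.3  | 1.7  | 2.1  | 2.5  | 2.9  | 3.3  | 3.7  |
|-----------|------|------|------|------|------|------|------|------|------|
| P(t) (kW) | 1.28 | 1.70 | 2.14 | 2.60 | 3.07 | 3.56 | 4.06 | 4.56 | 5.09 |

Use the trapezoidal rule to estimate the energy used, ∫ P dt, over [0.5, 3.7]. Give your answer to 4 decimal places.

9.9500

h = 0.4, n = 8.
(h/2)·[y₀ + 2y₁ + 2y₂ + 2y₃ + 2y₄ + 2y₅ + 2y₆ + 2y₇ + y₈] = 0.2·(49.75) = 9.9500.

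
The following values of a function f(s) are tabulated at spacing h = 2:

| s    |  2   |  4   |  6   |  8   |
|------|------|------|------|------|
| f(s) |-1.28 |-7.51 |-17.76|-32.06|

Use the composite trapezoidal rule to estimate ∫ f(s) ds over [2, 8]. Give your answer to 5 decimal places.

h = 2, n = 3.
(h/2)·[y₀ + 2y₁ + 2y₂ + y₃] = 1·(-83.88) = -83.88000.

-83.88000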